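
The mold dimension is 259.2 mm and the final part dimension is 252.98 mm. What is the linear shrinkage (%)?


Shrinkage = (mold - part) / mold * 100
= (259.2 - 252.98) / 259.2 * 100
= 6.22 / 259.2 * 100
= 2.4%

2.4%


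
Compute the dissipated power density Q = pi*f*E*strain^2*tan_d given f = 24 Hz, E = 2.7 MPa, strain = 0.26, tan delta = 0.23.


Q = pi * f * E * strain^2 * tan_d
= pi * 24 * 2.7 * 0.26^2 * 0.23
= pi * 24 * 2.7 * 0.0676 * 0.23
= 3.1652

Q = 3.1652


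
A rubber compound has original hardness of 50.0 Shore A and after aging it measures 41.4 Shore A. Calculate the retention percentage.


Retention = aged / original * 100
= 41.4 / 50.0 * 100
= 82.8%

82.8%


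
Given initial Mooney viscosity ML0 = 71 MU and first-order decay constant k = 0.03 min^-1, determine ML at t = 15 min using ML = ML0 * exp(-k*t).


ML = ML0 * exp(-k * t)
ML = 71 * exp(-0.03 * 15)
ML = 71 * 0.6376
ML = 45.27 MU

45.27 MU


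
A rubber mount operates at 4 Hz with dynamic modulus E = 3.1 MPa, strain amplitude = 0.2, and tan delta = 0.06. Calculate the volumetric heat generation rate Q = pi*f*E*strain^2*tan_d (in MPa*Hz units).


Q = pi * f * E * strain^2 * tan_d
= pi * 4 * 3.1 * 0.2^2 * 0.06
= pi * 4 * 3.1 * 0.0400 * 0.06
= 0.0935

Q = 0.0935


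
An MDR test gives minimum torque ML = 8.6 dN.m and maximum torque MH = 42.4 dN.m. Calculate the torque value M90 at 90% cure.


M90 = ML + 0.9 * (MH - ML)
M90 = 8.6 + 0.9 * (42.4 - 8.6)
M90 = 8.6 + 0.9 * 33.8
M90 = 39.02 dN.m

39.02 dN.m


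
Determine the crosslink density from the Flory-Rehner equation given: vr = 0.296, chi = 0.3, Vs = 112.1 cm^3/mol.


ln(1 - vr) = ln(1 - 0.296) = -0.3510
Numerator = -((-0.3510) + 0.296 + 0.3 * 0.296^2) = 0.0287
Denominator = 112.1 * (0.296^(1/3) - 0.296/2) = 58.1176
nu = 0.0287 / 58.1176 = 4.9369e-04 mol/cm^3

4.9369e-04 mol/cm^3


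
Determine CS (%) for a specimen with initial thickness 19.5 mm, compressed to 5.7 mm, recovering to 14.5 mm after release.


CS = (t0 - recovered) / (t0 - ts) * 100
= (19.5 - 14.5) / (19.5 - 5.7) * 100
= 5.0 / 13.8 * 100
= 36.2%

36.2%


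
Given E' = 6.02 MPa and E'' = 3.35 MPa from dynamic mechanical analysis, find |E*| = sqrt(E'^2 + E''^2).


|E*| = sqrt(E'^2 + E''^2)
= sqrt(6.02^2 + 3.35^2)
= sqrt(36.2404 + 11.2225)
= 6.889 MPa

6.889 MPa


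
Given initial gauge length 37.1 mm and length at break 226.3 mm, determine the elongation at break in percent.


Elongation = (Lf - L0) / L0 * 100
= (226.3 - 37.1) / 37.1 * 100
= 189.2 / 37.1 * 100
= 510.0%

510.0%


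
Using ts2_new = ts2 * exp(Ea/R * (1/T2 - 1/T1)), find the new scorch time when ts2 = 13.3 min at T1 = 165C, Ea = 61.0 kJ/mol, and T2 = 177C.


Convert temperatures: T1 = 165 + 273.15 = 438.15 K, T2 = 177 + 273.15 = 450.15 K
ts2_new = 13.3 * exp(61000 / 8.314 * (1/450.15 - 1/438.15))
1/T2 - 1/T1 = -6.0842e-05
ts2_new = 8.51 min

8.51 min


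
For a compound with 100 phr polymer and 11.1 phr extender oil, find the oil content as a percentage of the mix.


Oil % = oil / (100 + oil) * 100
= 11.1 / (100 + 11.1) * 100
= 11.1 / 111.1 * 100
= 9.99%

9.99%


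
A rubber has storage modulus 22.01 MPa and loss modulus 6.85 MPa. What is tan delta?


tan delta = E'' / E'
= 6.85 / 22.01
= 0.3112

tan delta = 0.3112


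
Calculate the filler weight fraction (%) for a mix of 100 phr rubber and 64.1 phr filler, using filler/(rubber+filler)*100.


Filler % = filler / (rubber + filler) * 100
= 64.1 / (100 + 64.1) * 100
= 64.1 / 164.1 * 100
= 39.06%

39.06%


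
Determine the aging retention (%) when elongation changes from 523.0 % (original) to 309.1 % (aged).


Retention = aged / original * 100
= 309.1 / 523.0 * 100
= 59.1%

59.1%


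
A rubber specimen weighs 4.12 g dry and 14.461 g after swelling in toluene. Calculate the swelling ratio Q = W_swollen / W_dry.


Q = W_swollen / W_dry
Q = 14.461 / 4.12
Q = 3.51

Q = 3.51


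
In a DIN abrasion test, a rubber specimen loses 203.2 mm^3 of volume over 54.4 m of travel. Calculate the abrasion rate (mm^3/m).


Rate = volume_loss / distance
= 203.2 / 54.4
= 3.735 mm^3/m

3.735 mm^3/m


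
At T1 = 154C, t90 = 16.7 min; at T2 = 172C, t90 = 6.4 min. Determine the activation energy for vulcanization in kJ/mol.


T1 = 427.15 K, T2 = 445.15 K
1/T1 - 1/T2 = 9.4664e-05
ln(t1/t2) = ln(16.7/6.4) = 0.9591
Ea = 8.314 * 0.9591 / 9.4664e-05 = 84235.0916 J/mol
Ea = 84.24 kJ/mol

84.24 kJ/mol


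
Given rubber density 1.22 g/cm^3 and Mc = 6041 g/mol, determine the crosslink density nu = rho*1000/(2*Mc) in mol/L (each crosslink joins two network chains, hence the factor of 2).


nu = rho * 1000 / (2 * Mc)
nu = 1.22 * 1000 / (2 * 6041)
nu = 1220.0 / 12082
nu = 0.1010 mol/L

0.1010 mol/L


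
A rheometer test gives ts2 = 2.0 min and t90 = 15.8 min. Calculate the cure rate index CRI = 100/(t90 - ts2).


CRI = 100 / (t90 - ts2)
= 100 / (15.8 - 2.0)
= 100 / 13.8
= 7.25 min^-1

7.25 min^-1


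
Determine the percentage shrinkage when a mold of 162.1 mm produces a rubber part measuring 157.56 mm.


Shrinkage = (mold - part) / mold * 100
= (162.1 - 157.56) / 162.1 * 100
= 4.54 / 162.1 * 100
= 2.8%

2.8%


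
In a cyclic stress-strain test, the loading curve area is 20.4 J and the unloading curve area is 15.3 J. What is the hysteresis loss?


Hysteresis loss = loading - unloading
= 20.4 - 15.3
= 5.1 J

5.1 J


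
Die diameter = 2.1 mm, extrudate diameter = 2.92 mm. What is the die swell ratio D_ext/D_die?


Die swell ratio = D_extrudate / D_die
= 2.92 / 2.1
= 1.39

Die swell = 1.39


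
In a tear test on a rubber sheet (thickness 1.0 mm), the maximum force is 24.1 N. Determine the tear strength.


Tear strength = force / thickness
= 24.1 / 1.0
= 24.1 N/mm

24.1 N/mm


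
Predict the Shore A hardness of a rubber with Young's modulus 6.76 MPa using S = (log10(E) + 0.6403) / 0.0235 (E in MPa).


log10(E) = 0.0235*S - 0.6403  =>  S = (log10(E) + 0.6403) / 0.0235
log10(6.76) = 0.829947
S = (0.829947 + 0.6403) / 0.0235 = 1.470247 / 0.0235
S = 62.6

Shore A = 62.6


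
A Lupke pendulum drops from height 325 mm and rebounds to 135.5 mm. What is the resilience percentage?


Resilience = h_rebound / h_drop * 100
= 135.5 / 325 * 100
= 41.7%

41.7%


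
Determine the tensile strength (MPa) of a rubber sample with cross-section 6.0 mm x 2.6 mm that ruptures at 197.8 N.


Area = width * thickness = 6.0 * 2.6 = 15.6 mm^2
TS = force / area = 197.8 / 15.6 = 12.68 MPa

12.68 MPa


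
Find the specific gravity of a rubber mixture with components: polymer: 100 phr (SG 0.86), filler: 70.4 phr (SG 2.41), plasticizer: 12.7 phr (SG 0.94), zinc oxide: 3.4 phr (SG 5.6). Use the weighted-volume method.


Sum of weights = 186.5
Volume contributions:
  polymer: 100/0.86 = 116.2791
  filler: 70.4/2.41 = 29.2116
  plasticizer: 12.7/0.94 = 13.5106
  zinc oxide: 3.4/5.6 = 0.6071
Sum of volumes = 159.6085
SG = 186.5 / 159.6085 = 1.168

SG = 1.168


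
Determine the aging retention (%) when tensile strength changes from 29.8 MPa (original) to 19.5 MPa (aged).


Retention = aged / original * 100
= 19.5 / 29.8 * 100
= 65.4%

65.4%


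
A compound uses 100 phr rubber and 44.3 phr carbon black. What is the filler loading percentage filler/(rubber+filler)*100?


Filler % = filler / (rubber + filler) * 100
= 44.3 / (100 + 44.3) * 100
= 44.3 / 144.3 * 100
= 30.7%

30.7%


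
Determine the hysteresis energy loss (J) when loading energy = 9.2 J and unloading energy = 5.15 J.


Hysteresis loss = loading - unloading
= 9.2 - 5.15
= 4.05 J

4.05 J


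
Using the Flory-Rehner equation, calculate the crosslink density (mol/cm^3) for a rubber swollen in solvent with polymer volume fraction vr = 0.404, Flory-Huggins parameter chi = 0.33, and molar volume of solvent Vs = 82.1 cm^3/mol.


ln(1 - vr) = ln(1 - 0.404) = -0.5175
Numerator = -((-0.5175) + 0.404 + 0.33 * 0.404^2) = 0.0597
Denominator = 82.1 * (0.404^(1/3) - 0.404/2) = 44.1086
nu = 0.0597 / 44.1086 = 0.0014 mol/cm^3

0.0014 mol/cm^3


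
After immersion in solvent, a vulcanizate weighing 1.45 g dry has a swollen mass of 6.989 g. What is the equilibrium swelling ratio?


Q = W_swollen / W_dry
Q = 6.989 / 1.45
Q = 4.82

Q = 4.82


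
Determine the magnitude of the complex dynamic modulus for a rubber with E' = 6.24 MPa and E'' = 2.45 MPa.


|E*| = sqrt(E'^2 + E''^2)
= sqrt(6.24^2 + 2.45^2)
= sqrt(38.9376 + 6.0025)
= 6.704 MPa

6.704 MPa


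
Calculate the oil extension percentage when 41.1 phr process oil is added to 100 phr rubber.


Oil % = oil / (100 + oil) * 100
= 41.1 / (100 + 41.1) * 100
= 41.1 / 141.1 * 100
= 29.13%

29.13%


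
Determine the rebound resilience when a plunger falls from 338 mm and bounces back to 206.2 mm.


Resilience = h_rebound / h_drop * 100
= 206.2 / 338 * 100
= 61.0%

61.0%


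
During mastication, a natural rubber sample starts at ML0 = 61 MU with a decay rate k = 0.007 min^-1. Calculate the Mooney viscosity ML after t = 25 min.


ML = ML0 * exp(-k * t)
ML = 61 * exp(-0.007 * 25)
ML = 61 * 0.8395
ML = 51.21 MU

51.21 MU


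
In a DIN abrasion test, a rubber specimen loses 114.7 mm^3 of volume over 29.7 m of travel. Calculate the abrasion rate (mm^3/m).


Rate = volume_loss / distance
= 114.7 / 29.7
= 3.862 mm^3/m

3.862 mm^3/m


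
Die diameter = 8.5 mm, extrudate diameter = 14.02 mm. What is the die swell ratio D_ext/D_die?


Die swell ratio = D_extrudate / D_die
= 14.02 / 8.5
= 1.649

Die swell = 1.649


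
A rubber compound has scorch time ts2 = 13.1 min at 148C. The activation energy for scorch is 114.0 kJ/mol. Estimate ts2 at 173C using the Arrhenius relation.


Convert temperatures: T1 = 148 + 273.15 = 421.15 K, T2 = 173 + 273.15 = 446.15 K
ts2_new = 13.1 * exp(114000 / 8.314 * (1/446.15 - 1/421.15))
1/T2 - 1/T1 = -1.3305e-04
ts2_new = 2.11 min

2.11 min


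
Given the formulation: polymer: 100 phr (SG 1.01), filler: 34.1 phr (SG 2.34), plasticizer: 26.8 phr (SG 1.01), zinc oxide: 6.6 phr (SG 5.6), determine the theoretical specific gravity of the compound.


Sum of weights = 167.5
Volume contributions:
  polymer: 100/1.01 = 99.0099
  filler: 34.1/2.34 = 14.5726
  plasticizer: 26.8/1.01 = 26.5347
  zinc oxide: 6.6/5.6 = 1.1786
Sum of volumes = 141.2958
SG = 167.5 / 141.2958 = 1.185

SG = 1.185


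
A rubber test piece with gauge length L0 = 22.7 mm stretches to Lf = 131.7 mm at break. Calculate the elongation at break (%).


Elongation = (Lf - L0) / L0 * 100
= (131.7 - 22.7) / 22.7 * 100
= 109.0 / 22.7 * 100
= 480.2%

480.2%


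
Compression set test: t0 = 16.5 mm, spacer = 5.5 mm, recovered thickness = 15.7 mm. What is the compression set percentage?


CS = (t0 - recovered) / (t0 - ts) * 100
= (16.5 - 15.7) / (16.5 - 5.5) * 100
= 0.8 / 11.0 * 100
= 7.3%

7.3%


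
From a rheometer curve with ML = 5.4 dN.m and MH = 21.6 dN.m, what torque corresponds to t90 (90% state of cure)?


M90 = ML + 0.9 * (MH - ML)
M90 = 5.4 + 0.9 * (21.6 - 5.4)
M90 = 5.4 + 0.9 * 16.2
M90 = 19.98 dN.m

19.98 dN.m


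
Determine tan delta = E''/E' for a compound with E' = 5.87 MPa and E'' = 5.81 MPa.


tan delta = E'' / E'
= 5.81 / 5.87
= 0.9898

tan delta = 0.9898


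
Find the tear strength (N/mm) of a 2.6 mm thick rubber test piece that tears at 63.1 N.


Tear strength = force / thickness
= 63.1 / 2.6
= 24.27 N/mm

24.27 N/mm


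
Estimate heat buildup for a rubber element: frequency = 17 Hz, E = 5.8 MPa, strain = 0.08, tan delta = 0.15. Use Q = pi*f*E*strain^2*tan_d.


Q = pi * f * E * strain^2 * tan_d
= pi * 17 * 5.8 * 0.08^2 * 0.15
= pi * 17 * 5.8 * 0.0064 * 0.15
= 0.2974

Q = 0.2974


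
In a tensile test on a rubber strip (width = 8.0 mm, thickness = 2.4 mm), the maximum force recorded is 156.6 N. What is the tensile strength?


Area = width * thickness = 8.0 * 2.4 = 19.2 mm^2
TS = force / area = 156.6 / 19.2 = 8.16 MPa

8.16 MPa


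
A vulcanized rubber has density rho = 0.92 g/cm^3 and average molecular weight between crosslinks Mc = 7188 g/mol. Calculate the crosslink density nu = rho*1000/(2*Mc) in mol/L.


nu = rho * 1000 / (2 * Mc)
nu = 0.92 * 1000 / (2 * 7188)
nu = 920.0 / 14376
nu = 0.0640 mol/L

0.0640 mol/L


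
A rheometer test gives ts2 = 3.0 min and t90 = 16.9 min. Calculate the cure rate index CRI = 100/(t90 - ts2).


CRI = 100 / (t90 - ts2)
= 100 / (16.9 - 3.0)
= 100 / 13.9
= 7.19 min^-1

7.19 min^-1


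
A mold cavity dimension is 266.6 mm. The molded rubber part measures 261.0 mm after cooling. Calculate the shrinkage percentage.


Shrinkage = (mold - part) / mold * 100
= (266.6 - 261.0) / 266.6 * 100
= 5.6 / 266.6 * 100
= 2.1%

2.1%


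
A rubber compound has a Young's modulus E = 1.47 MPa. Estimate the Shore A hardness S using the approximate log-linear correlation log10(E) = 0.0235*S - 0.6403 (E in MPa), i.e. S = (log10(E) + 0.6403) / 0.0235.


log10(E) = 0.0235*S - 0.6403  =>  S = (log10(E) + 0.6403) / 0.0235
log10(1.47) = 0.167317
S = (0.167317 + 0.6403) / 0.0235 = 0.807617 / 0.0235
S = 34.4

Shore A = 34.4


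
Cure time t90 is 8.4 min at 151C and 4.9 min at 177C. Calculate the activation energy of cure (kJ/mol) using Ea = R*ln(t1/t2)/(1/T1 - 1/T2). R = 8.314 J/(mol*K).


T1 = 424.15 K, T2 = 450.15 K
1/T1 - 1/T2 = 1.3617e-04
ln(t1/t2) = ln(8.4/4.9) = 0.5390
Ea = 8.314 * 0.5390 / 1.3617e-04 = 32907.8375 J/mol
Ea = 32.91 kJ/mol

32.91 kJ/mol


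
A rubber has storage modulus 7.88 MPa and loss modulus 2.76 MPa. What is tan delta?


tan delta = E'' / E'
= 2.76 / 7.88
= 0.3503

tan delta = 0.3503


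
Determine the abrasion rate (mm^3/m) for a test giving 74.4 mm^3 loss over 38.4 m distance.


Rate = volume_loss / distance
= 74.4 / 38.4
= 1.938 mm^3/m

1.938 mm^3/m


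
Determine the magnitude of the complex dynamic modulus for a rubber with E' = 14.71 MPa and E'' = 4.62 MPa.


|E*| = sqrt(E'^2 + E''^2)
= sqrt(14.71^2 + 4.62^2)
= sqrt(216.3841 + 21.3444)
= 15.418 MPa

15.418 MPa


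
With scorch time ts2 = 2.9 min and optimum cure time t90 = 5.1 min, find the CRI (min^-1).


CRI = 100 / (t90 - ts2)
= 100 / (5.1 - 2.9)
= 100 / 2.2
= 45.45 min^-1

45.45 min^-1


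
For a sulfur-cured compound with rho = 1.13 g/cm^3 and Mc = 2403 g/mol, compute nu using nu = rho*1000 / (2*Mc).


nu = rho * 1000 / (2 * Mc)
nu = 1.13 * 1000 / (2 * 2403)
nu = 1130.0 / 4806
nu = 0.2351 mol/L

0.2351 mol/L


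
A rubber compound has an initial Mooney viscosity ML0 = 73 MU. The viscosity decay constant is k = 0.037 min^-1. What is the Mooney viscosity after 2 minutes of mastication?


ML = ML0 * exp(-k * t)
ML = 73 * exp(-0.037 * 2)
ML = 73 * 0.9287
ML = 67.79 MU

67.79 MU


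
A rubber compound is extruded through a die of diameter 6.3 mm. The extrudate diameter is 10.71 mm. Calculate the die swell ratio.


Die swell ratio = D_extrudate / D_die
= 10.71 / 6.3
= 1.7

Die swell = 1.7


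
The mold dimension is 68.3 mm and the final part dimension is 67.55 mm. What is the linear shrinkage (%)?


Shrinkage = (mold - part) / mold * 100
= (68.3 - 67.55) / 68.3 * 100
= 0.75 / 68.3 * 100
= 1.1%

1.1%


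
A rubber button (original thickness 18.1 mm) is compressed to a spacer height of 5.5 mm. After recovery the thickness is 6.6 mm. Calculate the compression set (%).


CS = (t0 - recovered) / (t0 - ts) * 100
= (18.1 - 6.6) / (18.1 - 5.5) * 100
= 11.5 / 12.6 * 100
= 91.3%

91.3%


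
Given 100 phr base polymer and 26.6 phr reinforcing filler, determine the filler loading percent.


Filler % = filler / (rubber + filler) * 100
= 26.6 / (100 + 26.6) * 100
= 26.6 / 126.6 * 100
= 21.01%

21.01%


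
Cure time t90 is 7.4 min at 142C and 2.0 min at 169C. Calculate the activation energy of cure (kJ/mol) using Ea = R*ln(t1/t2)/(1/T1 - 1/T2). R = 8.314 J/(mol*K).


T1 = 415.15 K, T2 = 442.15 K
1/T1 - 1/T2 = 1.4709e-04
ln(t1/t2) = ln(7.4/2.0) = 1.3083
Ea = 8.314 * 1.3083 / 1.4709e-04 = 73950.1677 J/mol
Ea = 73.95 kJ/mol

73.95 kJ/mol


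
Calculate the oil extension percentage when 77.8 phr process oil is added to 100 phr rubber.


Oil % = oil / (100 + oil) * 100
= 77.8 / (100 + 77.8) * 100
= 77.8 / 177.8 * 100
= 43.76%

43.76%


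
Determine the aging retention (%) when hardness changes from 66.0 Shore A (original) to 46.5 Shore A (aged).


Retention = aged / original * 100
= 46.5 / 66.0 * 100
= 70.5%

70.5%


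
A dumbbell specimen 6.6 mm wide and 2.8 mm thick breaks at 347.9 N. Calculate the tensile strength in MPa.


Area = width * thickness = 6.6 * 2.8 = 18.48 mm^2
TS = force / area = 347.9 / 18.48 = 18.83 MPa

18.83 MPa


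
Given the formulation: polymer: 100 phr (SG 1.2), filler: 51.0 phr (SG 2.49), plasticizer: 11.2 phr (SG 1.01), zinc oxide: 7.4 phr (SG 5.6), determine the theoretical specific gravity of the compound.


Sum of weights = 169.6
Volume contributions:
  polymer: 100/1.2 = 83.3333
  filler: 51.0/2.49 = 20.4819
  plasticizer: 11.2/1.01 = 11.0891
  zinc oxide: 7.4/5.6 = 1.3214
Sum of volumes = 116.2258
SG = 169.6 / 116.2258 = 1.459

SG = 1.459


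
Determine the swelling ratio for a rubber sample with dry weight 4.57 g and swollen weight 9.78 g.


Q = W_swollen / W_dry
Q = 9.78 / 4.57
Q = 2.14

Q = 2.14


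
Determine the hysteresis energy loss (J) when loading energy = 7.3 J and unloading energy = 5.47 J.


Hysteresis loss = loading - unloading
= 7.3 - 5.47
= 1.83 J

1.83 J


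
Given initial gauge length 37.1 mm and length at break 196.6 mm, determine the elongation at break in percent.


Elongation = (Lf - L0) / L0 * 100
= (196.6 - 37.1) / 37.1 * 100
= 159.5 / 37.1 * 100
= 429.9%

429.9%


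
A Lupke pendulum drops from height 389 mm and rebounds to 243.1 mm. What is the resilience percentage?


Resilience = h_rebound / h_drop * 100
= 243.1 / 389 * 100
= 62.5%

62.5%


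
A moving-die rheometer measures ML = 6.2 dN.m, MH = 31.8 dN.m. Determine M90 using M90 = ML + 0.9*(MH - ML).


M90 = ML + 0.9 * (MH - ML)
M90 = 6.2 + 0.9 * (31.8 - 6.2)
M90 = 6.2 + 0.9 * 25.6
M90 = 29.24 dN.m

29.24 dN.m


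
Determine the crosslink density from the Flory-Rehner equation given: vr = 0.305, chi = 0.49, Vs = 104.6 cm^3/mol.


ln(1 - vr) = ln(1 - 0.305) = -0.3638
Numerator = -((-0.3638) + 0.305 + 0.49 * 0.305^2) = 0.0133
Denominator = 104.6 * (0.305^(1/3) - 0.305/2) = 54.4581
nu = 0.0133 / 54.4581 = 2.4351e-04 mol/cm^3

2.4351e-04 mol/cm^3


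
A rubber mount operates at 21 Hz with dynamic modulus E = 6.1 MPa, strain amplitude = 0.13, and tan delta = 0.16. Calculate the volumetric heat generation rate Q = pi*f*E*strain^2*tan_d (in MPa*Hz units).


Q = pi * f * E * strain^2 * tan_d
= pi * 21 * 6.1 * 0.13^2 * 0.16
= pi * 21 * 6.1 * 0.0169 * 0.16
= 1.0882

Q = 1.0882


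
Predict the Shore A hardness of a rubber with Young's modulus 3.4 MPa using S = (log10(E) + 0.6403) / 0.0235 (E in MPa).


log10(E) = 0.0235*S - 0.6403  =>  S = (log10(E) + 0.6403) / 0.0235
log10(3.4) = 0.531479
S = (0.531479 + 0.6403) / 0.0235 = 1.171779 / 0.0235
S = 49.9

Shore A = 49.9


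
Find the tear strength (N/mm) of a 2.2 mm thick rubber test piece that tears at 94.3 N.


Tear strength = force / thickness
= 94.3 / 2.2
= 42.86 N/mm

42.86 N/mm


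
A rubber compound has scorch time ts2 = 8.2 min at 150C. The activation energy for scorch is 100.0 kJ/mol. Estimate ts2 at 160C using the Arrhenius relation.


Convert temperatures: T1 = 150 + 273.15 = 423.15 K, T2 = 160 + 273.15 = 433.15 K
ts2_new = 8.2 * exp(100000 / 8.314 * (1/433.15 - 1/423.15))
1/T2 - 1/T1 = -5.4559e-05
ts2_new = 4.25 min

4.25 min


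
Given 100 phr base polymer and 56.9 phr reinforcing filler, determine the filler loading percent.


Filler % = filler / (rubber + filler) * 100
= 56.9 / (100 + 56.9) * 100
= 56.9 / 156.9 * 100
= 36.27%

36.27%


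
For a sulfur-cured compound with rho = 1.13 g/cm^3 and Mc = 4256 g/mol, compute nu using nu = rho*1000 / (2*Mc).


nu = rho * 1000 / (2 * Mc)
nu = 1.13 * 1000 / (2 * 4256)
nu = 1130.0 / 8512
nu = 0.1328 mol/L

0.1328 mol/L


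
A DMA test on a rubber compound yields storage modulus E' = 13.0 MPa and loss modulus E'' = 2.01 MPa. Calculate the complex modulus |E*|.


|E*| = sqrt(E'^2 + E''^2)
= sqrt(13.0^2 + 2.01^2)
= sqrt(169.0000 + 4.0401)
= 13.154 MPa

13.154 MPa


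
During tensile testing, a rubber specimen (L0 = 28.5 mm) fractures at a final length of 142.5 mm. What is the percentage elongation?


Elongation = (Lf - L0) / L0 * 100
= (142.5 - 28.5) / 28.5 * 100
= 114.0 / 28.5 * 100
= 400.0%

400.0%


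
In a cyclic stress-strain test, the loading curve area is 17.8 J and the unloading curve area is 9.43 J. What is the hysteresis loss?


Hysteresis loss = loading - unloading
= 17.8 - 9.43
= 8.37 J

8.37 J


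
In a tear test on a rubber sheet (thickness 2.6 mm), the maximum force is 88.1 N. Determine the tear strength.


Tear strength = force / thickness
= 88.1 / 2.6
= 33.88 N/mm

33.88 N/mm


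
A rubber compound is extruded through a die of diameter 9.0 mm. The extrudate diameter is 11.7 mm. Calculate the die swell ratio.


Die swell ratio = D_extrudate / D_die
= 11.7 / 9.0
= 1.3

Die swell = 1.3


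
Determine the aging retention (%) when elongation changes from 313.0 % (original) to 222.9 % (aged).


Retention = aged / original * 100
= 222.9 / 313.0 * 100
= 71.2%

71.2%


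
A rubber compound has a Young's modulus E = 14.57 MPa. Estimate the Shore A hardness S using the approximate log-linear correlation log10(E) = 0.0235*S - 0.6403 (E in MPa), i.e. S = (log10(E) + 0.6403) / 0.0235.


log10(E) = 0.0235*S - 0.6403  =>  S = (log10(E) + 0.6403) / 0.0235
log10(14.57) = 1.163460
S = (1.163460 + 0.6403) / 0.0235 = 1.803760 / 0.0235
S = 76.8

Shore A = 76.8


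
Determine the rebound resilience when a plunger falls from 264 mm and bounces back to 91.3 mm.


Resilience = h_rebound / h_drop * 100
= 91.3 / 264 * 100
= 34.6%

34.6%


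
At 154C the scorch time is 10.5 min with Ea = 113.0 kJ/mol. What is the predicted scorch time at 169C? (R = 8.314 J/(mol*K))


Convert temperatures: T1 = 154 + 273.15 = 427.15 K, T2 = 169 + 273.15 = 442.15 K
ts2_new = 10.5 * exp(113000 / 8.314 * (1/442.15 - 1/427.15))
1/T2 - 1/T1 = -7.9422e-05
ts2_new = 3.57 min

3.57 min


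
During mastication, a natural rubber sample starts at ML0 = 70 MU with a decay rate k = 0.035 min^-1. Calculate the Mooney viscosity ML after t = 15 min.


ML = ML0 * exp(-k * t)
ML = 70 * exp(-0.035 * 15)
ML = 70 * 0.5916
ML = 41.41 MU

41.41 MU


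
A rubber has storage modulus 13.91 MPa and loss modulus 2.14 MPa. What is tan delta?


tan delta = E'' / E'
= 2.14 / 13.91
= 0.1538

tan delta = 0.1538


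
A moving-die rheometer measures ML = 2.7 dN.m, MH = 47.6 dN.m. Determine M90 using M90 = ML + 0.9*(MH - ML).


M90 = ML + 0.9 * (MH - ML)
M90 = 2.7 + 0.9 * (47.6 - 2.7)
M90 = 2.7 + 0.9 * 44.9
M90 = 43.11 dN.m

43.11 dN.m


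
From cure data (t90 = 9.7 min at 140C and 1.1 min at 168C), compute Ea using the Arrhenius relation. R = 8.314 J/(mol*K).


T1 = 413.15 K, T2 = 441.15 K
1/T1 - 1/T2 = 1.5363e-04
ln(t1/t2) = ln(9.7/1.1) = 2.1768
Ea = 8.314 * 2.1768 / 1.5363e-04 = 117806.0764 J/mol
Ea = 117.81 kJ/mol

117.81 kJ/mol


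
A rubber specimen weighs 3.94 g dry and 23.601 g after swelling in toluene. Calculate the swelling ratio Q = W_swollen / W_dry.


Q = W_swollen / W_dry
Q = 23.601 / 3.94
Q = 5.99

Q = 5.99


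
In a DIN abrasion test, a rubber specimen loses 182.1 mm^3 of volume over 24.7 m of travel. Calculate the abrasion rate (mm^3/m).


Rate = volume_loss / distance
= 182.1 / 24.7
= 7.372 mm^3/m

7.372 mm^3/m


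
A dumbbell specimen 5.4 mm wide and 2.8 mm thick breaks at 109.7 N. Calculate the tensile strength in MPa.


Area = width * thickness = 5.4 * 2.8 = 15.12 mm^2
TS = force / area = 109.7 / 15.12 = 7.26 MPa

7.26 MPa


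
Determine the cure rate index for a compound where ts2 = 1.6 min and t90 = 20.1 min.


CRI = 100 / (t90 - ts2)
= 100 / (20.1 - 1.6)
= 100 / 18.5
= 5.41 min^-1

5.41 min^-1


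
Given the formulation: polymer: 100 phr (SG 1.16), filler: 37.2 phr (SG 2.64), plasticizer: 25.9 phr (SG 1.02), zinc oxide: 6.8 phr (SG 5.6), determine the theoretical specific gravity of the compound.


Sum of weights = 169.9
Volume contributions:
  polymer: 100/1.16 = 86.2069
  filler: 37.2/2.64 = 14.0909
  plasticizer: 25.9/1.02 = 25.3922
  zinc oxide: 6.8/5.6 = 1.2143
Sum of volumes = 126.9042
SG = 169.9 / 126.9042 = 1.339

SG = 1.339


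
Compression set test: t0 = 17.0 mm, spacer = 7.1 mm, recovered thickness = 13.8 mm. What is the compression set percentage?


CS = (t0 - recovered) / (t0 - ts) * 100
= (17.0 - 13.8) / (17.0 - 7.1) * 100
= 3.2 / 9.9 * 100
= 32.3%

32.3%


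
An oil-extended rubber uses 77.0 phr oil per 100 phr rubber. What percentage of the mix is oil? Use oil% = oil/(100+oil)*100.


Oil % = oil / (100 + oil) * 100
= 77.0 / (100 + 77.0) * 100
= 77.0 / 177.0 * 100
= 43.5%

43.5%


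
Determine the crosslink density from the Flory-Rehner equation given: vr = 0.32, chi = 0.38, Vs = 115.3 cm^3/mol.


ln(1 - vr) = ln(1 - 0.32) = -0.3857
Numerator = -((-0.3857) + 0.32 + 0.38 * 0.32^2) = 0.0268
Denominator = 115.3 * (0.32^(1/3) - 0.32/2) = 60.4161
nu = 0.0268 / 60.4161 = 4.4277e-04 mol/cm^3

4.4277e-04 mol/cm^3


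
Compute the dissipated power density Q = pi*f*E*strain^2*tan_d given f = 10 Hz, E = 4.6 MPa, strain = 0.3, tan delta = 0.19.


Q = pi * f * E * strain^2 * tan_d
= pi * 10 * 4.6 * 0.3^2 * 0.19
= pi * 10 * 4.6 * 0.0900 * 0.19
= 2.4712

Q = 2.4712


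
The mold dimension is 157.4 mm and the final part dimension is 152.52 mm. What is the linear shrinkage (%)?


Shrinkage = (mold - part) / mold * 100
= (157.4 - 152.52) / 157.4 * 100
= 4.88 / 157.4 * 100
= 3.1%

3.1%


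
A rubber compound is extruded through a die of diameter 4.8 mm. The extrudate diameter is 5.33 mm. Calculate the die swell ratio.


Die swell ratio = D_extrudate / D_die
= 5.33 / 4.8
= 1.11

Die swell = 1.11


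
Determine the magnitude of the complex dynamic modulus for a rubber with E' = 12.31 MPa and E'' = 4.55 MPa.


|E*| = sqrt(E'^2 + E''^2)
= sqrt(12.31^2 + 4.55^2)
= sqrt(151.5361 + 20.7025)
= 13.124 MPa

13.124 MPa


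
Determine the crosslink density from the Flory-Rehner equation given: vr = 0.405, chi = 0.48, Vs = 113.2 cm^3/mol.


ln(1 - vr) = ln(1 - 0.405) = -0.5192
Numerator = -((-0.5192) + 0.405 + 0.48 * 0.405^2) = 0.0355
Denominator = 113.2 * (0.405^(1/3) - 0.405/2) = 60.8296
nu = 0.0355 / 60.8296 = 5.8297e-04 mol/cm^3

5.8297e-04 mol/cm^3


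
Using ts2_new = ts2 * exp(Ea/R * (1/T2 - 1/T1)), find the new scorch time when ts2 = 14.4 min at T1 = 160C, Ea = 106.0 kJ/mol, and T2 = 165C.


Convert temperatures: T1 = 160 + 273.15 = 433.15 K, T2 = 165 + 273.15 = 438.15 K
ts2_new = 14.4 * exp(106000 / 8.314 * (1/438.15 - 1/433.15))
1/T2 - 1/T1 = -2.6346e-05
ts2_new = 10.29 min

10.29 min


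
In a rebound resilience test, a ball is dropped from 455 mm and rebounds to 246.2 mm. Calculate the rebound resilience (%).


Resilience = h_rebound / h_drop * 100
= 246.2 / 455 * 100
= 54.1%

54.1%


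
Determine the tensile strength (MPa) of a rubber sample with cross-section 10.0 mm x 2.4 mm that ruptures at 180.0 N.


Area = width * thickness = 10.0 * 2.4 = 24.0 mm^2
TS = force / area = 180.0 / 24.0 = 7.5 MPa

7.5 MPa


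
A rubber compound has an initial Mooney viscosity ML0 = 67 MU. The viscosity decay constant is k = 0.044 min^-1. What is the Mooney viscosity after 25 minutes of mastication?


ML = ML0 * exp(-k * t)
ML = 67 * exp(-0.044 * 25)
ML = 67 * 0.3329
ML = 22.3 MU

22.3 MU


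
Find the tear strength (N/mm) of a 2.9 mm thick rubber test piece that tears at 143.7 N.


Tear strength = force / thickness
= 143.7 / 2.9
= 49.55 N/mm

49.55 N/mm


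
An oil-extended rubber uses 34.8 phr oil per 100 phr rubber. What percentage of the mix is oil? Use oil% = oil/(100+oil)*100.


Oil % = oil / (100 + oil) * 100
= 34.8 / (100 + 34.8) * 100
= 34.8 / 134.8 * 100
= 25.82%

25.82%


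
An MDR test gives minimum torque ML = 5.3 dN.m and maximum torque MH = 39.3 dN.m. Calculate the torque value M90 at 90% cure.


M90 = ML + 0.9 * (MH - ML)
M90 = 5.3 + 0.9 * (39.3 - 5.3)
M90 = 5.3 + 0.9 * 34.0
M90 = 35.9 dN.m

35.9 dN.m


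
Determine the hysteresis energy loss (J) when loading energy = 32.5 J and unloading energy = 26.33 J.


Hysteresis loss = loading - unloading
= 32.5 - 26.33
= 6.17 J

6.17 J


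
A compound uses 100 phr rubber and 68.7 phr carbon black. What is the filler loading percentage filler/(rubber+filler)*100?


Filler % = filler / (rubber + filler) * 100
= 68.7 / (100 + 68.7) * 100
= 68.7 / 168.7 * 100
= 40.72%

40.72%


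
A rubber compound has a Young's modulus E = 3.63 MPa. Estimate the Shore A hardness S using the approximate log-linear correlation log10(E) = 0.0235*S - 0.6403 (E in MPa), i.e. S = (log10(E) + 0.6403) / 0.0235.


log10(E) = 0.0235*S - 0.6403  =>  S = (log10(E) + 0.6403) / 0.0235
log10(3.63) = 0.559907
S = (0.559907 + 0.6403) / 0.0235 = 1.200207 / 0.0235
S = 51.1

Shore A = 51.1


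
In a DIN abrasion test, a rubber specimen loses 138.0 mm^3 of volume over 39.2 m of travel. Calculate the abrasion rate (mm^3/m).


Rate = volume_loss / distance
= 138.0 / 39.2
= 3.52 mm^3/m

3.52 mm^3/m


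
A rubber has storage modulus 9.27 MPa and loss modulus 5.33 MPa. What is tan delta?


tan delta = E'' / E'
= 5.33 / 9.27
= 0.575

tan delta = 0.575


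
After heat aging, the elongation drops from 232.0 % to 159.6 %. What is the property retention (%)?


Retention = aged / original * 100
= 159.6 / 232.0 * 100
= 68.8%

68.8%


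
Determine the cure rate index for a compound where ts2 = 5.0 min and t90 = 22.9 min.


CRI = 100 / (t90 - ts2)
= 100 / (22.9 - 5.0)
= 100 / 17.9
= 5.59 min^-1

5.59 min^-1


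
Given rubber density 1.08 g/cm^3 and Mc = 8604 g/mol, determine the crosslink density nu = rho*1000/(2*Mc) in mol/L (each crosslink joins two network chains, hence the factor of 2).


nu = rho * 1000 / (2 * Mc)
nu = 1.08 * 1000 / (2 * 8604)
nu = 1080.0 / 17208
nu = 0.0628 mol/L

0.0628 mol/L


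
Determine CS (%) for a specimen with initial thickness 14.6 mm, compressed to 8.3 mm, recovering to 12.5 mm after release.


CS = (t0 - recovered) / (t0 - ts) * 100
= (14.6 - 12.5) / (14.6 - 8.3) * 100
= 2.1 / 6.3 * 100
= 33.3%

33.3%


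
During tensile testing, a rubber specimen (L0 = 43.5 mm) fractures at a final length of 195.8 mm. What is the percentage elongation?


Elongation = (Lf - L0) / L0 * 100
= (195.8 - 43.5) / 43.5 * 100
= 152.3 / 43.5 * 100
= 350.1%

350.1%


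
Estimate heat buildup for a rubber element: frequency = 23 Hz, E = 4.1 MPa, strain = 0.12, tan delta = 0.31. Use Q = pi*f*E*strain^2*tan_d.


Q = pi * f * E * strain^2 * tan_d
= pi * 23 * 4.1 * 0.12^2 * 0.31
= pi * 23 * 4.1 * 0.0144 * 0.31
= 1.3225

Q = 1.3225


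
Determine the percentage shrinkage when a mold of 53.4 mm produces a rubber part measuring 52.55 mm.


Shrinkage = (mold - part) / mold * 100
= (53.4 - 52.55) / 53.4 * 100
= 0.85 / 53.4 * 100
= 1.59%

1.59%


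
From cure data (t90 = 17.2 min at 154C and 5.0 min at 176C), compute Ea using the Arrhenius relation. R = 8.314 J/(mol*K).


T1 = 427.15 K, T2 = 449.15 K
1/T1 - 1/T2 = 1.1467e-04
ln(t1/t2) = ln(17.2/5.0) = 1.2355
Ea = 8.314 * 1.2355 / 1.1467e-04 = 89576.0434 J/mol
Ea = 89.58 kJ/mol

89.58 kJ/mol


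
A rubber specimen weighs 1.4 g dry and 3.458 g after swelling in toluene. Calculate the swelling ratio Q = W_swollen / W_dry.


Q = W_swollen / W_dry
Q = 3.458 / 1.4
Q = 2.47

Q = 2.47


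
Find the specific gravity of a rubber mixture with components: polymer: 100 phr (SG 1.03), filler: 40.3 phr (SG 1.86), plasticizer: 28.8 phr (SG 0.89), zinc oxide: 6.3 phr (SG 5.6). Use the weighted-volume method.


Sum of weights = 175.4
Volume contributions:
  polymer: 100/1.03 = 97.0874
  filler: 40.3/1.86 = 21.6667
  plasticizer: 28.8/0.89 = 32.3596
  zinc oxide: 6.3/5.6 = 1.1250
Sum of volumes = 152.2386
SG = 175.4 / 152.2386 = 1.152

SG = 1.152


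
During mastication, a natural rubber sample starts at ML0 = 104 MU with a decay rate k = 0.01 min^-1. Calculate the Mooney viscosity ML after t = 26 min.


ML = ML0 * exp(-k * t)
ML = 104 * exp(-0.01 * 26)
ML = 104 * 0.7711
ML = 80.19 MU

80.19 MU


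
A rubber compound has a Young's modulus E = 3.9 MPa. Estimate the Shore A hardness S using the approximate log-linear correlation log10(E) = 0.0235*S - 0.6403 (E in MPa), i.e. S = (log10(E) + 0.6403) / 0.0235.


log10(E) = 0.0235*S - 0.6403  =>  S = (log10(E) + 0.6403) / 0.0235
log10(3.9) = 0.591065
S = (0.591065 + 0.6403) / 0.0235 = 1.231365 / 0.0235
S = 52.4

Shore A = 52.4


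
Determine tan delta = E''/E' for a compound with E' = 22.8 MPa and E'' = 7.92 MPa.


tan delta = E'' / E'
= 7.92 / 22.8
= 0.3474

tan delta = 0.3474


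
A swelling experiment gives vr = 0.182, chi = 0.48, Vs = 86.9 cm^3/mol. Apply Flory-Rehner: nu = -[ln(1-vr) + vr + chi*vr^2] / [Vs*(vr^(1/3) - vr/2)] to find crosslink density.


ln(1 - vr) = ln(1 - 0.182) = -0.2009
Numerator = -((-0.2009) + 0.182 + 0.48 * 0.182^2) = 0.0030
Denominator = 86.9 * (0.182^(1/3) - 0.182/2) = 41.3388
nu = 0.0030 / 41.3388 = 7.2412e-05 mol/cm^3

7.2412e-05 mol/cm^3


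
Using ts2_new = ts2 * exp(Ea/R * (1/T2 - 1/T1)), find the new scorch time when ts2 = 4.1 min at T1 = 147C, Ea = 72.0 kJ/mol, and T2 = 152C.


Convert temperatures: T1 = 147 + 273.15 = 420.15 K, T2 = 152 + 273.15 = 425.15 K
ts2_new = 4.1 * exp(72000 / 8.314 * (1/425.15 - 1/420.15))
1/T2 - 1/T1 = -2.7991e-05
ts2_new = 3.22 min

3.22 min


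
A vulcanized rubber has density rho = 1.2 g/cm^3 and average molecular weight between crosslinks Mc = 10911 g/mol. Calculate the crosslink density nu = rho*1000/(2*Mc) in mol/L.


nu = rho * 1000 / (2 * Mc)
nu = 1.2 * 1000 / (2 * 10911)
nu = 1200.0 / 21822
nu = 0.0550 mol/L

0.0550 mol/L


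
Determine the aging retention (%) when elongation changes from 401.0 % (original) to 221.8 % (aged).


Retention = aged / original * 100
= 221.8 / 401.0 * 100
= 55.3%

55.3%


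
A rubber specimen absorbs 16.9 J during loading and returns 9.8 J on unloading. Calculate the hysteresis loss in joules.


Hysteresis loss = loading - unloading
= 16.9 - 9.8
= 7.1 J

7.1 J


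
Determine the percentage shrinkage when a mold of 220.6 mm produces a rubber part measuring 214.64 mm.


Shrinkage = (mold - part) / mold * 100
= (220.6 - 214.64) / 220.6 * 100
= 5.96 / 220.6 * 100
= 2.7%

2.7%


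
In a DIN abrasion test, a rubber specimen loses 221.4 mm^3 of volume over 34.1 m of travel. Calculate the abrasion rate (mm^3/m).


Rate = volume_loss / distance
= 221.4 / 34.1
= 6.493 mm^3/m

6.493 mm^3/m


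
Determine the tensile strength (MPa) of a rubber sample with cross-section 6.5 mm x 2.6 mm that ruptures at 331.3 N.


Area = width * thickness = 6.5 * 2.6 = 16.9 mm^2
TS = force / area = 331.3 / 16.9 = 19.6 MPa

19.6 MPa


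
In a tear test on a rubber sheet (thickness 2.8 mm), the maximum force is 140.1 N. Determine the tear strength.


Tear strength = force / thickness
= 140.1 / 2.8
= 50.04 N/mm

50.04 N/mm


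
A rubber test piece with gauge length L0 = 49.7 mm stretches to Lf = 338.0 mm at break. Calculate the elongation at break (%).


Elongation = (Lf - L0) / L0 * 100
= (338.0 - 49.7) / 49.7 * 100
= 288.3 / 49.7 * 100
= 580.1%

580.1%


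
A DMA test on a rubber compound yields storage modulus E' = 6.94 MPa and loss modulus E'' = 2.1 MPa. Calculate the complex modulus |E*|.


|E*| = sqrt(E'^2 + E''^2)
= sqrt(6.94^2 + 2.1^2)
= sqrt(48.1636 + 4.4100)
= 7.251 MPa

7.251 MPa


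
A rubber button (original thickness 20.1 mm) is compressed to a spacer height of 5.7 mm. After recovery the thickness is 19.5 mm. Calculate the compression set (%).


CS = (t0 - recovered) / (t0 - ts) * 100
= (20.1 - 19.5) / (20.1 - 5.7) * 100
= 0.6 / 14.4 * 100
= 4.2%

4.2%


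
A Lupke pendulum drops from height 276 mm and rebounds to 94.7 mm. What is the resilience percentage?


Resilience = h_rebound / h_drop * 100
= 94.7 / 276 * 100
= 34.3%

34.3%


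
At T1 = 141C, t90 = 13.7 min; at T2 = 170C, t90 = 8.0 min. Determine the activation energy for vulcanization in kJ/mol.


T1 = 414.15 K, T2 = 443.15 K
1/T1 - 1/T2 = 1.5801e-04
ln(t1/t2) = ln(13.7/8.0) = 0.5380
Ea = 8.314 * 0.5380 / 1.5801e-04 = 28305.1733 J/mol
Ea = 28.31 kJ/mol

28.31 kJ/mol


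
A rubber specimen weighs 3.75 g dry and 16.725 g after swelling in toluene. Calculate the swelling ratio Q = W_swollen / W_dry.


Q = W_swollen / W_dry
Q = 16.725 / 3.75
Q = 4.46

Q = 4.46


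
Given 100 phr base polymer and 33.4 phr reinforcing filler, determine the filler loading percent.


Filler % = filler / (rubber + filler) * 100
= 33.4 / (100 + 33.4) * 100
= 33.4 / 133.4 * 100
= 25.04%

25.04%


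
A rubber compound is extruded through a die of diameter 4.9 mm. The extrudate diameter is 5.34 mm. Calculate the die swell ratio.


Die swell ratio = D_extrudate / D_die
= 5.34 / 4.9
= 1.09

Die swell = 1.09


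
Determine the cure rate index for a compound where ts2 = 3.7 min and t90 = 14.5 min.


CRI = 100 / (t90 - ts2)
= 100 / (14.5 - 3.7)
= 100 / 10.8
= 9.26 min^-1

9.26 min^-1


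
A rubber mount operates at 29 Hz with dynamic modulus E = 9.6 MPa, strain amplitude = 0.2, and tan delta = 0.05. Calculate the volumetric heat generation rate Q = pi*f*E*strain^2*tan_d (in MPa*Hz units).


Q = pi * f * E * strain^2 * tan_d
= pi * 29 * 9.6 * 0.2^2 * 0.05
= pi * 29 * 9.6 * 0.0400 * 0.05
= 1.7492

Q = 1.7492


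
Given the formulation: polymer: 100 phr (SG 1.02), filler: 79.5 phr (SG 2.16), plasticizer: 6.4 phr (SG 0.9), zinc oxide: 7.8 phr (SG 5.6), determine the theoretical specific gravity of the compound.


Sum of weights = 193.7
Volume contributions:
  polymer: 100/1.02 = 98.0392
  filler: 79.5/2.16 = 36.8056
  plasticizer: 6.4/0.9 = 7.1111
  zinc oxide: 7.8/5.6 = 1.3929
Sum of volumes = 143.3487
SG = 193.7 / 143.3487 = 1.351

SG = 1.351


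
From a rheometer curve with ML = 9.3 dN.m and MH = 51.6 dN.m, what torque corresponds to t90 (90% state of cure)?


M90 = ML + 0.9 * (MH - ML)
M90 = 9.3 + 0.9 * (51.6 - 9.3)
M90 = 9.3 + 0.9 * 42.3
M90 = 47.37 dN.m

47.37 dN.m


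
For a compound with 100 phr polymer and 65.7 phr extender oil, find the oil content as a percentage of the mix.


Oil % = oil / (100 + oil) * 100
= 65.7 / (100 + 65.7) * 100
= 65.7 / 165.7 * 100
= 39.65%

39.65%


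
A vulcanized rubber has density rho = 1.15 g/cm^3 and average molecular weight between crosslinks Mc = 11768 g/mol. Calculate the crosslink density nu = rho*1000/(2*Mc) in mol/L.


nu = rho * 1000 / (2 * Mc)
nu = 1.15 * 1000 / (2 * 11768)
nu = 1150.0 / 23536
nu = 0.0489 mol/L

0.0489 mol/L


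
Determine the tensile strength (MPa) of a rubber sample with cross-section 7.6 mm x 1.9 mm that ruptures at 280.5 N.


Area = width * thickness = 7.6 * 1.9 = 14.44 mm^2
TS = force / area = 280.5 / 14.44 = 19.43 MPa

19.43 MPa


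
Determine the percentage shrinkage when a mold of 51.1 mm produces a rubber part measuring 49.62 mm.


Shrinkage = (mold - part) / mold * 100
= (51.1 - 49.62) / 51.1 * 100
= 1.48 / 51.1 * 100
= 2.9%

2.9%


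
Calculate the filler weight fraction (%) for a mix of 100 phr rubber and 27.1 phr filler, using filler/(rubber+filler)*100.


Filler % = filler / (rubber + filler) * 100
= 27.1 / (100 + 27.1) * 100
= 27.1 / 127.1 * 100
= 21.32%

21.32%


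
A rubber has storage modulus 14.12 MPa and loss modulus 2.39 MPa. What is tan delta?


tan delta = E'' / E'
= 2.39 / 14.12
= 0.1693

tan delta = 0.1693


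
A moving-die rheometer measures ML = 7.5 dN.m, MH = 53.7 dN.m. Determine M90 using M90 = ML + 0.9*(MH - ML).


M90 = ML + 0.9 * (MH - ML)
M90 = 7.5 + 0.9 * (53.7 - 7.5)
M90 = 7.5 + 0.9 * 46.2
M90 = 49.08 dN.m

49.08 dN.m
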